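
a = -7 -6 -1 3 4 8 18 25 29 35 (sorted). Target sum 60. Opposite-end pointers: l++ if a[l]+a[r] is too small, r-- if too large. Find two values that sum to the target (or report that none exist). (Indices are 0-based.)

l=0 r=9: -7+35=28 <60, l++
l=1 r=9: -6+35=29 <60, l++
l=2 r=9: -1+35=34 <60, l++
l=3 r=9: 3+35=38 <60, l++
l=4 r=9: 4+35=39 <60, l++
l=5 r=9: 8+35=43 <60, l++
l=6 r=9: 18+35=53 <60, l++
l=7 r=9: 25+35=60, found

(25, 35)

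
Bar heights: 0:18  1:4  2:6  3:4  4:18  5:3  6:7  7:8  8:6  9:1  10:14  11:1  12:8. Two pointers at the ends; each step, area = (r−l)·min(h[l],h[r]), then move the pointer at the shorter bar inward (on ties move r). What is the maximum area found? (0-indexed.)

l=0 r=12: min(18,8)*12=96 best=96 *, r--
l=0 r=11: min(18,1)*11=11 best=96, r--
l=0 r=10: min(18,14)*10=140 best=140 *, r--
l=0 r=9: min(18,1)*9=9 best=140, r--
l=0 r=8: min(18,6)*8=48 best=140, r--
l=0 r=7: min(18,8)*7=56 best=140, r--
l=0 r=6: min(18,7)*6=42 best=140, r--
l=0 r=5: min(18,3)*5=15 best=140, r--
l=0 r=4: min(18,18)*4=72 best=140, r--
l=0 r=3: min(18,4)*3=12 best=140, r--
l=0 r=2: min(18,6)*2=12 best=140, r--
l=0 r=1: min(18,4)*1=4 best=140, r--

max area = 140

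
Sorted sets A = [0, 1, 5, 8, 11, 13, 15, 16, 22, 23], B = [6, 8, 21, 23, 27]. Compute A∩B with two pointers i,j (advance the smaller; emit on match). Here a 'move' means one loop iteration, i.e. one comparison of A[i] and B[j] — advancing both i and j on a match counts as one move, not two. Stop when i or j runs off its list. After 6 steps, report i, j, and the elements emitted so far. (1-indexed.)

[i=1,j=1] 0<6 → i++
[i=2,j=1] 1<6 → i++
[i=3,j=1] 5<6 → i++
[i=4,j=1] 8>6 → j++
[i=4,j=2] 8==8 emit → i++,j++
[i=5,j=3] 11<21 → i++

i=6, j=3, emitted=[8]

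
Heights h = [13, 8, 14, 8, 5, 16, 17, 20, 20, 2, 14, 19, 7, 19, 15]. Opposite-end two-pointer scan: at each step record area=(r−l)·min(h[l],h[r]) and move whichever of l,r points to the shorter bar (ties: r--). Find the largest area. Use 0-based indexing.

[0,14] min(13,15)*14=182 best=182 * → l++
[1,14] min(8,15)*13=104 best=182 → l++
[2,14] min(14,15)*12=168 best=182 → l++
[3,14] min(8,15)*11=88 best=182 → l++
[4,14] min(5,15)*10=50 best=182 → l++
[5,14] min(16,15)*9=135 best=182 → r--
[5,13] min(16,19)*8=128 best=182 → l++
[6,13] min(17,19)*7=119 best=182 → l++
[7,13] min(20,19)*6=114 best=182 → r--
[7,12] min(20,7)*5=35 best=182 → r--
[7,11] min(20,19)*4=76 best=182 → r--
[7,10] min(20,14)*3=42 best=182 → r--
[7,9] min(20,2)*2=4 best=182 → r--
[7,8] min(20,20)*1=20 best=182 → r--

max area = 182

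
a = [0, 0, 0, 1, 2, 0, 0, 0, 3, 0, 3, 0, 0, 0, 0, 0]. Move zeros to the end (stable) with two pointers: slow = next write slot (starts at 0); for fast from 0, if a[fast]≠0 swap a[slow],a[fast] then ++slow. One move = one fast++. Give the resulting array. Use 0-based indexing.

[1, 2, 3, 3, 0, 0, 0, 0, 0, 0, 0, 0, 0, 0, 0, 0]

(s=0,f=0) a[fast]=0 → fast++
(s=0,f=1) a[fast]=0 → fast++
(s=0,f=2) a[fast]=0 → fast++
(s=0,f=3) a[fast]=1≠0 swap→a[0]=1 → slow++,fast++
(s=1,f=4) a[fast]=2≠0 swap→a[1]=2 → slow++,fast++
(s=2,f=5) a[fast]=0 → fast++
(s=2,f=6) a[fast]=0 → fast++
(s=2,f=7) a[fast]=0 → fast++
(s=2,f=8) a[fast]=3≠0 swap→a[2]=3 → slow++,fast++
(s=3,f=9) a[fast]=0 → fast++
(s=3,f=10) a[fast]=3≠0 swap→a[3]=3 → slow++,fast++
(s=4,f=11) a[fast]=0 → fast++
(s=4,f=12) a[fast]=0 → fast++
(s=4,f=13) a[fast]=0 → fast++
(s=4,f=14) a[fast]=0 → fast++
(s=4,f=15) a[fast]=0 → fast++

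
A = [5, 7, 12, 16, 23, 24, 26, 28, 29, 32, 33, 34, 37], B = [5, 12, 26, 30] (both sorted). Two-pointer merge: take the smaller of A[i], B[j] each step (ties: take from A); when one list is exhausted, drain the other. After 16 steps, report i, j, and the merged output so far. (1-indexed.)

i=13, j=5, merged so far=[5, 5, 7, 12, 12, 16, 23, 24, 26, 26, 28, 29, 30, 32, 33, 34]

i=1 j=1: A[i]=5<=B[j]=5 take 5, i++
i=2 j=1: A[i]=7>B[j]=5 take 5, j++
i=2 j=2: A[i]=7<=B[j]=12 take 7, i++
i=3 j=2: A[i]=12<=B[j]=12 take 12, i++
i=4 j=2: A[i]=16>B[j]=12 take 12, j++
i=4 j=3: A[i]=16<=B[j]=26 take 16, i++
i=5 j=3: A[i]=23<=B[j]=26 take 23, i++
i=6 j=3: A[i]=24<=B[j]=26 take 24, i++
i=7 j=3: A[i]=26<=B[j]=26 take 26, i++
i=8 j=3: A[i]=28>B[j]=26 take 26, j++
i=8 j=4: A[i]=28<=B[j]=30 take 28, i++
i=9 j=4: A[i]=29<=B[j]=30 take 29, i++
i=10 j=4: A[i]=32>B[j]=30 take 30, j++
i=10 j=5: B done, take A[i]=32, i++
i=11 j=5: B done, take A[i]=33, i++
i=12 j=5: B done, take A[i]=34, i++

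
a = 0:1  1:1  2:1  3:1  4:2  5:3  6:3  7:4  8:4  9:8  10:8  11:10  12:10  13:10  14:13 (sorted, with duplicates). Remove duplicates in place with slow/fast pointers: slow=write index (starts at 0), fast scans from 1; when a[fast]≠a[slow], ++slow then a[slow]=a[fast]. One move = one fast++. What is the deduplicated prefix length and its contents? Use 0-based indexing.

length 7; prefix = [1, 2, 3, 4, 8, 10, 13]

slow=0 fast=1: a[fast]=1=a[slow] dup, fast++
slow=0 fast=2: a[fast]=1=a[slow] dup, fast++
slow=0 fast=3: a[fast]=1=a[slow] dup, fast++
slow=0 fast=4: a[fast]=2≠a[slow]=1 write a[1]=2, slow++,fast++
slow=1 fast=5: a[fast]=3≠a[slow]=2 write a[2]=3, slow++,fast++
slow=2 fast=6: a[fast]=3=a[slow] dup, fast++
slow=2 fast=7: a[fast]=4≠a[slow]=3 write a[3]=4, slow++,fast++
slow=3 fast=8: a[fast]=4=a[slow] dup, fast++
slow=3 fast=9: a[fast]=8≠a[slow]=4 write a[4]=8, slow++,fast++
slow=4 fast=10: a[fast]=8=a[slow] dup, fast++
slow=4 fast=11: a[fast]=10≠a[slow]=8 write a[5]=10, slow++,fast++
slow=5 fast=12: a[fast]=10=a[slow] dup, fast++
slow=5 fast=13: a[fast]=10=a[slow] dup, fast++
slow=5 fast=14: a[fast]=13≠a[slow]=10 write a[6]=13, slow++,fast++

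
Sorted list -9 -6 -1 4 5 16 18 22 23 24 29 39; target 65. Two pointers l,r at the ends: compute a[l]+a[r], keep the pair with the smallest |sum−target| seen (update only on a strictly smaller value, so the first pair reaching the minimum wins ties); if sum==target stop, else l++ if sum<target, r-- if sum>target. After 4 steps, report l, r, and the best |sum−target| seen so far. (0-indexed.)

l=0 r=11: -9+39=30 d=35 *, l++
l=1 r=11: -6+39=33 d=32 *, l++
l=2 r=11: -1+39=38 d=27 *, l++
l=3 r=11: 4+39=43 d=22 *, l++

l=4, r=11, best |Δ|=22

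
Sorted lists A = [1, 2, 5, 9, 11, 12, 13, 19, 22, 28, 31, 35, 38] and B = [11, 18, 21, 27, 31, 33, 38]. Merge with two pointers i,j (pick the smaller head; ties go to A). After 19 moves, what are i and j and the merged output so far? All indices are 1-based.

i=14, j=7, merged so far=[1, 2, 5, 9, 11, 11, 12, 13, 18, 19, 21, 22, 27, 28, 31, 31, 33, 35, 38]

[i=1,j=1] A[i]=1<=B[j]=11 take 1 → i++
[i=2,j=1] A[i]=2<=B[j]=11 take 2 → i++
[i=3,j=1] A[i]=5<=B[j]=11 take 5 → i++
[i=4,j=1] A[i]=9<=B[j]=11 take 9 → i++
[i=5,j=1] A[i]=11<=B[j]=11 take 11 → i++
[i=6,j=1] A[i]=12>B[j]=11 take 11 → j++
[i=6,j=2] A[i]=12<=B[j]=18 take 12 → i++
[i=7,j=2] A[i]=13<=B[j]=18 take 13 → i++
[i=8,j=2] A[i]=19>B[j]=18 take 18 → j++
[i=8,j=3] A[i]=19<=B[j]=21 take 19 → i++
[i=9,j=3] A[i]=22>B[j]=21 take 21 → j++
[i=9,j=4] A[i]=22<=B[j]=27 take 22 → i++
[i=10,j=4] A[i]=28>B[j]=27 take 27 → j++
[i=10,j=5] A[i]=28<=B[j]=31 take 28 → i++
[i=11,j=5] A[i]=31<=B[j]=31 take 31 → i++
[i=12,j=5] A[i]=35>B[j]=31 take 31 → j++
[i=12,j=6] A[i]=35>B[j]=33 take 33 → j++
[i=12,j=7] A[i]=35<=B[j]=38 take 35 → i++
[i=13,j=7] A[i]=38<=B[j]=38 take 38 → i++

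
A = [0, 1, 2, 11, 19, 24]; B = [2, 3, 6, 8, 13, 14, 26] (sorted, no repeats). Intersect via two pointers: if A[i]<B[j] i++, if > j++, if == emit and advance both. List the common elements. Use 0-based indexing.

intersection = [2]

[i=0,j=0] 0<2 → i++
[i=1,j=0] 1<2 → i++
[i=2,j=0] 2==2 emit → i++,j++
[i=3,j=1] 11>3 → j++
[i=3,j=2] 11>6 → j++
[i=3,j=3] 11>8 → j++
[i=3,j=4] 11<13 → i++
[i=4,j=4] 19>13 → j++
[i=4,j=5] 19>14 → j++
[i=4,j=6] 19<26 → i++
[i=5,j=6] 24<26 → i++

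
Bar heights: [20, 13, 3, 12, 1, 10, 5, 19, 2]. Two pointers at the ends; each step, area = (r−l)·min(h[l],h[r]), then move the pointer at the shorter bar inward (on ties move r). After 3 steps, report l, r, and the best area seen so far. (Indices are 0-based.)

[0,8] min(20,2)*8=16 best=16 * → r--
[0,7] min(20,19)*7=133 best=133 * → r--
[0,6] min(20,5)*6=30 best=133 → r--

l=0, r=5, best area=133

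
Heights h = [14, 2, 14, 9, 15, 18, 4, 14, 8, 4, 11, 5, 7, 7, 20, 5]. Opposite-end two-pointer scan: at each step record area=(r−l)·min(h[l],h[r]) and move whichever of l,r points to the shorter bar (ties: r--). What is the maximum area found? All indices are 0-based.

l=0 r=15: min(14,5)*15=75 best=75 *, r--
l=0 r=14: min(14,20)*14=196 best=196 *, l++
l=1 r=14: min(2,20)*13=26 best=196, l++
l=2 r=14: min(14,20)*12=168 best=196, l++
l=3 r=14: min(9,20)*11=99 best=196, l++
l=4 r=14: min(15,20)*10=150 best=196, l++
l=5 r=14: min(18,20)*9=162 best=196, l++
l=6 r=14: min(4,20)*8=32 best=196, l++
l=7 r=14: min(14,20)*7=98 best=196, l++
l=8 r=14: min(8,20)*6=48 best=196, l++
l=9 r=14: min(4,20)*5=20 best=196, l++
l=10 r=14: min(11,20)*4=44 best=196, l++
l=11 r=14: min(5,20)*3=15 best=196, l++
l=12 r=14: min(7,20)*2=14 best=196, l++
l=13 r=14: min(7,20)*1=7 best=196, l++

max area = 196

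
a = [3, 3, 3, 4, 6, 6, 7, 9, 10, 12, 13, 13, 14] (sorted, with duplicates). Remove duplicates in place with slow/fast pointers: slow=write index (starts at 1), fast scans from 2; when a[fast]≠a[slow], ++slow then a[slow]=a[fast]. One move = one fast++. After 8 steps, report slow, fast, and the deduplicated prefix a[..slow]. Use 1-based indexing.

(s=1,f=2) a[fast]=3=a[slow] dup → fast++
(s=1,f=3) a[fast]=3=a[slow] dup → fast++
(s=1,f=4) a[fast]=4≠a[slow]=3 write a[2]=4 → slow++,fast++
(s=2,f=5) a[fast]=6≠a[slow]=4 write a[3]=6 → slow++,fast++
(s=3,f=6) a[fast]=6=a[slow] dup → fast++
(s=3,f=7) a[fast]=7≠a[slow]=6 write a[4]=7 → slow++,fast++
(s=4,f=8) a[fast]=9≠a[slow]=7 write a[5]=9 → slow++,fast++
(s=5,f=9) a[fast]=10≠a[slow]=9 write a[6]=10 → slow++,fast++

slow=6, fast=10, prefix=[3, 4, 6, 7, 9, 10]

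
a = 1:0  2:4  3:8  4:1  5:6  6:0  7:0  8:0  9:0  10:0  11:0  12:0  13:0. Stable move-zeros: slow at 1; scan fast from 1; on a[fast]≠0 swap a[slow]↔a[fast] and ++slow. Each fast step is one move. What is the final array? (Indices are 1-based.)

[4, 8, 1, 6, 0, 0, 0, 0, 0, 0, 0, 0, 0]

slow=1 fast=1: a[fast]=0, fast++
slow=1 fast=2: a[fast]=4≠0 swap→a[1]=4, slow++,fast++
slow=2 fast=3: a[fast]=8≠0 swap→a[2]=8, slow++,fast++
slow=3 fast=4: a[fast]=1≠0 swap→a[3]=1, slow++,fast++
slow=4 fast=5: a[fast]=6≠0 swap→a[4]=6, slow++,fast++
slow=5 fast=6: a[fast]=0, fast++
slow=5 fast=7: a[fast]=0, fast++
slow=5 fast=8: a[fast]=0, fast++
slow=5 fast=9: a[fast]=0, fast++
slow=5 fast=10: a[fast]=0, fast++
slow=5 fast=11: a[fast]=0, fast++
slow=5 fast=12: a[fast]=0, fast++
slow=5 fast=13: a[fast]=0, fast++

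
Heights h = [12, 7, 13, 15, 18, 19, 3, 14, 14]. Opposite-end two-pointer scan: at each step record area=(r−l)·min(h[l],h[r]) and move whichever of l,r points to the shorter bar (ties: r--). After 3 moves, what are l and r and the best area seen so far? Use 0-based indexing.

[0,8] min(12,14)*8=96 best=96 * → l++
[1,8] min(7,14)*7=49 best=96 → l++
[2,8] min(13,14)*6=78 best=96 → l++

l=3, r=8, best area=96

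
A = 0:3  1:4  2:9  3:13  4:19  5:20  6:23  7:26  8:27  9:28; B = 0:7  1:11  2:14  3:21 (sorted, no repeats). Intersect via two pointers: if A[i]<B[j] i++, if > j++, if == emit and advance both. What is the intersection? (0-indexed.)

[i=0,j=0] 3<7 → i++
[i=1,j=0] 4<7 → i++
[i=2,j=0] 9>7 → j++
[i=2,j=1] 9<11 → i++
[i=3,j=1] 13>11 → j++
[i=3,j=2] 13<14 → i++
[i=4,j=2] 19>14 → j++
[i=4,j=3] 19<21 → i++
[i=5,j=3] 20<21 → i++
[i=6,j=3] 23>21 → j++

intersection = []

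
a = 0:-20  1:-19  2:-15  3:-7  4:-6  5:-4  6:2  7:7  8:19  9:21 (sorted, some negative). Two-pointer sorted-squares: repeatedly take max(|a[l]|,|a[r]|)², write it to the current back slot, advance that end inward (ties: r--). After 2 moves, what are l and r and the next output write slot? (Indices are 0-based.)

l=1, r=8, next write slot=7

[0,9] |-20|<=|21| out[9]=441 → r--
[0,8] |-20|>|19| out[8]=400 → l++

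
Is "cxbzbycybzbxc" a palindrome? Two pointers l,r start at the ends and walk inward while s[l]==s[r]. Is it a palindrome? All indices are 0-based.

palindrome

[0,12] 'c'=='c' → l++,r--
[1,11] 'x'=='x' → l++,r--
[2,10] 'b'=='b' → l++,r--
[3,9] 'z'=='z' → l++,r--
[4,8] 'b'=='b' → l++,r--
[5,7] 'y'=='y' → l++,r--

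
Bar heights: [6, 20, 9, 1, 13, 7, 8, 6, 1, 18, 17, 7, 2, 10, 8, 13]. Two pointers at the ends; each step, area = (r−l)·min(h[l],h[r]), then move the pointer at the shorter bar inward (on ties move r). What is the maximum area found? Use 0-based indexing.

max area = 182

[0,15] min(6,13)*15=90 best=90 * → l++
[1,15] min(20,13)*14=182 best=182 * → r--
[1,14] min(20,8)*13=104 best=182 → r--
[1,13] min(20,10)*12=120 best=182 → r--
[1,12] min(20,2)*11=22 best=182 → r--
[1,11] min(20,7)*10=70 best=182 → r--
[1,10] min(20,17)*9=153 best=182 → r--
[1,9] min(20,18)*8=144 best=182 → r--
[1,8] min(20,1)*7=7 best=182 → r--
[1,7] min(20,6)*6=36 best=182 → r--
[1,6] min(20,8)*5=40 best=182 → r--
[1,5] min(20,7)*4=28 best=182 → r--
[1,4] min(20,13)*3=39 best=182 → r--
[1,3] min(20,1)*2=2 best=182 → r--
[1,2] min(20,9)*1=9 best=182 → r--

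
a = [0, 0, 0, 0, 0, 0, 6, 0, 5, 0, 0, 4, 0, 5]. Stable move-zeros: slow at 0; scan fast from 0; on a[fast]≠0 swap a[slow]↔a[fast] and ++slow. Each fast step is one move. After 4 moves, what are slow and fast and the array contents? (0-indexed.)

slow=0, fast=4, a=[0, 0, 0, 0, 0, 0, 6, 0, 5, 0, 0, 4, 0, 5]

(s=0,f=0) a[fast]=0 → fast++
(s=0,f=1) a[fast]=0 → fast++
(s=0,f=2) a[fast]=0 → fast++
(s=0,f=3) a[fast]=0 → fast++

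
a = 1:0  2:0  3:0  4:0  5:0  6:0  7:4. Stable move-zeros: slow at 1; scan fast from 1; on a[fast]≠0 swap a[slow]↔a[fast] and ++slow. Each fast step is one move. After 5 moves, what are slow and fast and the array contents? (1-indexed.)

(s=1,f=1) a[fast]=0 → fast++
(s=1,f=2) a[fast]=0 → fast++
(s=1,f=3) a[fast]=0 → fast++
(s=1,f=4) a[fast]=0 → fast++
(s=1,f=5) a[fast]=0 → fast++

slow=1, fast=6, a=[0, 0, 0, 0, 0, 0, 4]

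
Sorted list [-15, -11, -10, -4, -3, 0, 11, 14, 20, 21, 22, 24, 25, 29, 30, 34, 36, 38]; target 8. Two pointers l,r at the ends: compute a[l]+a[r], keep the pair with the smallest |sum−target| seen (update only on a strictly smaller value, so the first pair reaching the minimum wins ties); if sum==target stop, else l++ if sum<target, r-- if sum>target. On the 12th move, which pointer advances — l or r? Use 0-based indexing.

l=0 r=17: -15+38=23 d=15 *, r--
l=0 r=16: -15+36=21 d=13 *, r--
l=0 r=15: -15+34=19 d=11 *, r--
l=0 r=14: -15+30=15 d=7 *, r--
l=0 r=13: -15+29=14 d=6 *, r--
l=0 r=12: -15+25=10 d=2 *, r--
l=0 r=11: -15+24=9 d=1 *, r--
l=0 r=10: -15+22=7 d=1, l++
l=1 r=10: -11+22=11 d=3, r--
l=1 r=9: -11+21=10 d=2, r--
l=1 r=8: -11+20=9 d=1, r--
l=1 r=7: -11+14=3 d=5, l++

l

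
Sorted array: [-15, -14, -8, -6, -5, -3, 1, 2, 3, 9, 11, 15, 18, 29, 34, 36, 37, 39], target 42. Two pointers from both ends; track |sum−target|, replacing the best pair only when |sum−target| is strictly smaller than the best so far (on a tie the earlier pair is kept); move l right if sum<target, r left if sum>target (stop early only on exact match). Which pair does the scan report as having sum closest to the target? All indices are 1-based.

l=1 r=18: -15+39=24 d=18 *, l++
l=2 r=18: -14+39=25 d=17 *, l++
l=3 r=18: -8+39=31 d=11 *, l++
l=4 r=18: -6+39=33 d=9 *, l++
l=5 r=18: -5+39=34 d=8 *, l++
l=6 r=18: -3+39=36 d=6 *, l++
l=7 r=18: 1+39=40 d=2 *, l++
l=8 r=18: 2+39=41 d=1 *, l++
l=9 r=18: 3+39=42 d=0 *, stop

pair (3, 39) with sum 42 (|Δ|=0)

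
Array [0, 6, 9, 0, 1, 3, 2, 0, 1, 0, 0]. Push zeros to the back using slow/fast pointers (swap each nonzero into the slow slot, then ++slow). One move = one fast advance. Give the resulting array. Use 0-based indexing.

slow=0 fast=0: a[fast]=0, fast++
slow=0 fast=1: a[fast]=6≠0 swap→a[0]=6, slow++,fast++
slow=1 fast=2: a[fast]=9≠0 swap→a[1]=9, slow++,fast++
slow=2 fast=3: a[fast]=0, fast++
slow=2 fast=4: a[fast]=1≠0 swap→a[2]=1, slow++,fast++
slow=3 fast=5: a[fast]=3≠0 swap→a[3]=3, slow++,fast++
slow=4 fast=6: a[fast]=2≠0 swap→a[4]=2, slow++,fast++
slow=5 fast=7: a[fast]=0, fast++
slow=5 fast=8: a[fast]=1≠0 swap→a[5]=1, slow++,fast++
slow=6 fast=9: a[fast]=0, fast++
slow=6 fast=10: a[fast]=0, fast++

[6, 9, 1, 3, 2, 1, 0, 0, 0, 0, 0]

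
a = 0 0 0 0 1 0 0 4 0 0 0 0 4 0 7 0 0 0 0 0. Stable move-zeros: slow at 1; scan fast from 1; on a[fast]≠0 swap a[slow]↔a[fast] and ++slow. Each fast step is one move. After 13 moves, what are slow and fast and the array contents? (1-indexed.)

slow=1 fast=1: a[fast]=0, fast++
slow=1 fast=2: a[fast]=0, fast++
slow=1 fast=3: a[fast]=0, fast++
slow=1 fast=4: a[fast]=0, fast++
slow=1 fast=5: a[fast]=1≠0 swap→a[1]=1, slow++,fast++
slow=2 fast=6: a[fast]=0, fast++
slow=2 fast=7: a[fast]=0, fast++
slow=2 fast=8: a[fast]=4≠0 swap→a[2]=4, slow++,fast++
slow=3 fast=9: a[fast]=0, fast++
slow=3 fast=10: a[fast]=0, fast++
slow=3 fast=11: a[fast]=0, fast++
slow=3 fast=12: a[fast]=0, fast++
slow=3 fast=13: a[fast]=4≠0 swap→a[3]=4, slow++,fast++

slow=4, fast=14, a=[1, 4, 4, 0, 0, 0, 0, 0, 0, 0, 0, 0, 0, 0, 7, 0, 0, 0, 0, 0]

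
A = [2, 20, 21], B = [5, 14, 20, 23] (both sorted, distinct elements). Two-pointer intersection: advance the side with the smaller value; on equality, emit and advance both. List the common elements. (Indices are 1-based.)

intersection = [20]

i=1 j=1: 2<5, i++
i=2 j=1: 20>5, j++
i=2 j=2: 20>14, j++
i=2 j=3: 20==20 emit, i++,j++
i=3 j=4: 21<23, i++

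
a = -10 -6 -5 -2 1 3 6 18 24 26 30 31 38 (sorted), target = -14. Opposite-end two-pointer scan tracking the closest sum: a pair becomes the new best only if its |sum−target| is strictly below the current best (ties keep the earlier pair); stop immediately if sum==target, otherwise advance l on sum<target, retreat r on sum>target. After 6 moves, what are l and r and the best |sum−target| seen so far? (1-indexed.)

l=1, r=7, best |Δ|=22

[1,13] -10+38=28 d=42 * → r--
[1,12] -10+31=21 d=35 * → r--
[1,11] -10+30=20 d=34 * → r--
[1,10] -10+26=16 d=30 * → r--
[1,9] -10+24=14 d=28 * → r--
[1,8] -10+18=8 d=22 * → r--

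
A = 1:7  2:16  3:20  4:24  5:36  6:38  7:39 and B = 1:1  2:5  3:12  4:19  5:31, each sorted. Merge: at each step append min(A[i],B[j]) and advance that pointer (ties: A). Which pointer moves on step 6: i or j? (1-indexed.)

i=1 j=1: A[i]=7>B[j]=1 take 1, j++
i=1 j=2: A[i]=7>B[j]=5 take 5, j++
i=1 j=3: A[i]=7<=B[j]=12 take 7, i++
i=2 j=3: A[i]=16>B[j]=12 take 12, j++
i=2 j=4: A[i]=16<=B[j]=19 take 16, i++
i=3 j=4: A[i]=20>B[j]=19 take 19, j++

j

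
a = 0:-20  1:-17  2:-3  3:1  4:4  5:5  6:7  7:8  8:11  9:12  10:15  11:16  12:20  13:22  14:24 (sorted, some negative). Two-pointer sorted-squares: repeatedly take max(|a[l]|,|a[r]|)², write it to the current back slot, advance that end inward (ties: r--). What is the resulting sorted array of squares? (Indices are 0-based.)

l=0 r=14: |-20|<=|24| out[14]=576, r--
l=0 r=13: |-20|<=|22| out[13]=484, r--
l=0 r=12: |-20|<=|20| out[12]=400, r--
l=0 r=11: |-20|>|16| out[11]=400, l++
l=1 r=11: |-17|>|16| out[10]=289, l++
l=2 r=11: |-3|<=|16| out[9]=256, r--
l=2 r=10: |-3|<=|15| out[8]=225, r--
l=2 r=9: |-3|<=|12| out[7]=144, r--
l=2 r=8: |-3|<=|11| out[6]=121, r--
l=2 r=7: |-3|<=|8| out[5]=64, r--
l=2 r=6: |-3|<=|7| out[4]=49, r--
l=2 r=5: |-3|<=|5| out[3]=25, r--
l=2 r=4: |-3|<=|4| out[2]=16, r--
l=2 r=3: |-3|>|1| out[1]=9, l++
l=3 r=3: |1|<=|1| out[0]=1, r--

[1, 9, 16, 25, 49, 64, 121, 144, 225, 256, 289, 400, 400, 484, 576]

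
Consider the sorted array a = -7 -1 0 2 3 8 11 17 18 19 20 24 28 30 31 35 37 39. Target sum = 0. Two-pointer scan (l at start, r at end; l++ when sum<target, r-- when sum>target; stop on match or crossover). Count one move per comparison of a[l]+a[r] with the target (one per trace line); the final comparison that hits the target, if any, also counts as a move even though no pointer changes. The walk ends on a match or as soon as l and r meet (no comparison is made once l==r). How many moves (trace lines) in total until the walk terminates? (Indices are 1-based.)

[1,18] -7+39=32 >0 → r--
[1,17] -7+37=30 >0 → r--
[1,16] -7+35=28 >0 → r--
[1,15] -7+31=24 >0 → r--
[1,14] -7+30=23 >0 → r--
[1,13] -7+28=21 >0 → r--
[1,12] -7+24=17 >0 → r--
[1,11] -7+20=13 >0 → r--
[1,10] -7+19=12 >0 → r--
[1,9] -7+18=11 >0 → r--
[1,8] -7+17=10 >0 → r--
[1,7] -7+11=4 >0 → r--
[1,6] -7+8=1 >0 → r--
[1,5] -7+3=-4 <0 → l++
[2,5] -1+3=2 >0 → r--
[2,4] -1+2=1 >0 → r--
[2,3] -1+0=-1 <0 → l++

17 moves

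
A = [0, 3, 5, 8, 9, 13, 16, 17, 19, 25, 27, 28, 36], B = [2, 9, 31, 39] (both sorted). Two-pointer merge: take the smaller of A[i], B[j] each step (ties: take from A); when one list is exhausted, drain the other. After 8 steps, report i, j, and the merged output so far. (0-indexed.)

i=0 j=0: A[i]=0<=B[j]=2 take 0, i++
i=1 j=0: A[i]=3>B[j]=2 take 2, j++
i=1 j=1: A[i]=3<=B[j]=9 take 3, i++
i=2 j=1: A[i]=5<=B[j]=9 take 5, i++
i=3 j=1: A[i]=8<=B[j]=9 take 8, i++
i=4 j=1: A[i]=9<=B[j]=9 take 9, i++
i=5 j=1: A[i]=13>B[j]=9 take 9, j++
i=5 j=2: A[i]=13<=B[j]=31 take 13, i++

i=6, j=2, merged so far=[0, 2, 3, 5, 8, 9, 9, 13]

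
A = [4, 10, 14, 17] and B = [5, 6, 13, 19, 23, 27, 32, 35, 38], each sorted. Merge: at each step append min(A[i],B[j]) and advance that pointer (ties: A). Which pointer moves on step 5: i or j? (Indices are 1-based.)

i=1 j=1: A[i]=4<=B[j]=5 take 4, i++
i=2 j=1: A[i]=10>B[j]=5 take 5, j++
i=2 j=2: A[i]=10>B[j]=6 take 6, j++
i=2 j=3: A[i]=10<=B[j]=13 take 10, i++
i=3 j=3: A[i]=14>B[j]=13 take 13, j++

j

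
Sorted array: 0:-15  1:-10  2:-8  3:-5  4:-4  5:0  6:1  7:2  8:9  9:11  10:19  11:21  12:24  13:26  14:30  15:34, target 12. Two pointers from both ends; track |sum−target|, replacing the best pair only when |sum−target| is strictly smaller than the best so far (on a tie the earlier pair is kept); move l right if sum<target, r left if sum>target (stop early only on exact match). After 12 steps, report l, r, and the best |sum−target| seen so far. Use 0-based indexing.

l=0 r=15: -15+34=19 d=7 *, r--
l=0 r=14: -15+30=15 d=3 *, r--
l=0 r=13: -15+26=11 d=1 *, l++
l=1 r=13: -10+26=16 d=4, r--
l=1 r=12: -10+24=14 d=2, r--
l=1 r=11: -10+21=11 d=1, l++
l=2 r=11: -8+21=13 d=1, r--
l=2 r=10: -8+19=11 d=1, l++
l=3 r=10: -5+19=14 d=2, r--
l=3 r=9: -5+11=6 d=6, l++
l=4 r=9: -4+11=7 d=5, l++
l=5 r=9: 0+11=11 d=1, l++

l=6, r=9, best |Δ|=1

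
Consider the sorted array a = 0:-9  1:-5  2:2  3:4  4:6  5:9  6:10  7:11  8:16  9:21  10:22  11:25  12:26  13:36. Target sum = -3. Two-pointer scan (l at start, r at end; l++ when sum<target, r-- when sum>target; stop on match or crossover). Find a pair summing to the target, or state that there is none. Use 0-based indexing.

l=0 r=13: -9+36=27 >-3, r--
l=0 r=12: -9+26=17 >-3, r--
l=0 r=11: -9+25=16 >-3, r--
l=0 r=10: -9+22=13 >-3, r--
l=0 r=9: -9+21=12 >-3, r--
l=0 r=8: -9+16=7 >-3, r--
l=0 r=7: -9+11=2 >-3, r--
l=0 r=6: -9+10=1 >-3, r--
l=0 r=5: -9+9=0 >-3, r--
l=0 r=4: -9+6=-3, found

(-9, 6)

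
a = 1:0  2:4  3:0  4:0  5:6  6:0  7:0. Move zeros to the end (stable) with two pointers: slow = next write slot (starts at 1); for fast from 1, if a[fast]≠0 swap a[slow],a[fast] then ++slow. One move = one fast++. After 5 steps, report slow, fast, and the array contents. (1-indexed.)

(s=1,f=1) a[fast]=0 → fast++
(s=1,f=2) a[fast]=4≠0 swap→a[1]=4 → slow++,fast++
(s=2,f=3) a[fast]=0 → fast++
(s=2,f=4) a[fast]=0 → fast++
(s=2,f=5) a[fast]=6≠0 swap→a[2]=6 → slow++,fast++

slow=3, fast=6, a=[4, 6, 0, 0, 0, 0, 0]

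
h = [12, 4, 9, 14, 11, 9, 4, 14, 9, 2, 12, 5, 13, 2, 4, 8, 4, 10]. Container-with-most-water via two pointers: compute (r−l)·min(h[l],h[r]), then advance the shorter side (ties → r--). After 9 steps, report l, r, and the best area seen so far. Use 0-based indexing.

l=0 r=17: min(12,10)*17=170 best=170 *, r--
l=0 r=16: min(12,4)*16=64 best=170, r--
l=0 r=15: min(12,8)*15=120 best=170, r--
l=0 r=14: min(12,4)*14=56 best=170, r--
l=0 r=13: min(12,2)*13=26 best=170, r--
l=0 r=12: min(12,13)*12=144 best=170, l++
l=1 r=12: min(4,13)*11=44 best=170, l++
l=2 r=12: min(9,13)*10=90 best=170, l++
l=3 r=12: min(14,13)*9=117 best=170, r--

l=3, r=11, best area=170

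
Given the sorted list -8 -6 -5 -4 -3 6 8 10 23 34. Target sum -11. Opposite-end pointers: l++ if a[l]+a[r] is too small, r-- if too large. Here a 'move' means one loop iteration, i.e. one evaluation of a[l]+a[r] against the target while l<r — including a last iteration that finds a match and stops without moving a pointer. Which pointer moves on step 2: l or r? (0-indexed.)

r

l=0 r=9: -8+34=26 >-11, r--
l=0 r=8: -8+23=15 >-11, r--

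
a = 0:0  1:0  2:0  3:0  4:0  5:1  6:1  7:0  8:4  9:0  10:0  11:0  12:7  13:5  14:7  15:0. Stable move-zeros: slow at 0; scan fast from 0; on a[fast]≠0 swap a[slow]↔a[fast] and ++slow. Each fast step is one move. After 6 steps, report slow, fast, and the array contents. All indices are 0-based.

slow=1, fast=6, a=[1, 0, 0, 0, 0, 0, 1, 0, 4, 0, 0, 0, 7, 5, 7, 0]

slow=0 fast=0: a[fast]=0, fast++
slow=0 fast=1: a[fast]=0, fast++
slow=0 fast=2: a[fast]=0, fast++
slow=0 fast=3: a[fast]=0, fast++
slow=0 fast=4: a[fast]=0, fast++
slow=0 fast=5: a[fast]=1≠0 swap→a[0]=1, slow++,fast++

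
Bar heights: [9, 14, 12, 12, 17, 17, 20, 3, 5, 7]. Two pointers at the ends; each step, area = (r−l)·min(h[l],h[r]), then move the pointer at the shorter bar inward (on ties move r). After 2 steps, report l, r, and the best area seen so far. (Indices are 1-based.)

l=1 r=10: min(9,7)*9=63 best=63 *, r--
l=1 r=9: min(9,5)*8=40 best=63, r--

l=1, r=8, best area=63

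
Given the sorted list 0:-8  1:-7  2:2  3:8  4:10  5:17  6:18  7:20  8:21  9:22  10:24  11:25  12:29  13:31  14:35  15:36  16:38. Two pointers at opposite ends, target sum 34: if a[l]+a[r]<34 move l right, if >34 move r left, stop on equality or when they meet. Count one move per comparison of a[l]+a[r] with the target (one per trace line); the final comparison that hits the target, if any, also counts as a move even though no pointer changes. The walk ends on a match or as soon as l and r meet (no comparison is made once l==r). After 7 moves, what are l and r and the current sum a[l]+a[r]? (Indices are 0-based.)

l=0 r=16: -8+38=30 <34, l++
l=1 r=16: -7+38=31 <34, l++
l=2 r=16: 2+38=40 >34, r--
l=2 r=15: 2+36=38 >34, r--
l=2 r=14: 2+35=37 >34, r--
l=2 r=13: 2+31=33 <34, l++
l=3 r=13: 8+31=39 >34, r--

l=3, r=12, sum=37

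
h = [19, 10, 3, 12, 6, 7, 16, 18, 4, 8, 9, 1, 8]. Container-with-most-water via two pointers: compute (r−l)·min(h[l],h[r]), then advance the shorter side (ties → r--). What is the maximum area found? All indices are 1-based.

max area = 126

[1,13] min(19,8)*12=96 best=96 * → r--
[1,12] min(19,1)*11=11 best=96 → r--
[1,11] min(19,9)*10=90 best=96 → r--
[1,10] min(19,8)*9=72 best=96 → r--
[1,9] min(19,4)*8=32 best=96 → r--
[1,8] min(19,18)*7=126 best=126 * → r--
[1,7] min(19,16)*6=96 best=126 → r--
[1,6] min(19,7)*5=35 best=126 → r--
[1,5] min(19,6)*4=24 best=126 → r--
[1,4] min(19,12)*3=36 best=126 → r--
[1,3] min(19,3)*2=6 best=126 → r--
[1,2] min(19,10)*1=10 best=126 → r--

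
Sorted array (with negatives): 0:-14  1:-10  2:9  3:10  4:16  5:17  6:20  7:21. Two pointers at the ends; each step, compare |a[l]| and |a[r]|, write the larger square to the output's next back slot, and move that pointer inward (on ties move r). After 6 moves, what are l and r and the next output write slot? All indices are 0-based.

l=1, r=2, next write slot=1

[0,7] |-14|<=|21| out[7]=441 → r--
[0,6] |-14|<=|20| out[6]=400 → r--
[0,5] |-14|<=|17| out[5]=289 → r--
[0,4] |-14|<=|16| out[4]=256 → r--
[0,3] |-14|>|10| out[3]=196 → l++
[1,3] |-10|<=|10| out[2]=100 → r--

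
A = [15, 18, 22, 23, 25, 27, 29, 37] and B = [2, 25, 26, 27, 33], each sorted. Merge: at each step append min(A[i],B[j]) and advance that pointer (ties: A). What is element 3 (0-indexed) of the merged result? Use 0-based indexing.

merged[3] = 22

[i=0,j=0] A[i]=15>B[j]=2 take 2 → j++
[i=0,j=1] A[i]=15<=B[j]=25 take 15 → i++
[i=1,j=1] A[i]=18<=B[j]=25 take 18 → i++
[i=2,j=1] A[i]=22<=B[j]=25 take 22 → i++
[i=3,j=1] A[i]=23<=B[j]=25 take 23 → i++
[i=4,j=1] A[i]=25<=B[j]=25 take 25 → i++
[i=5,j=1] A[i]=27>B[j]=25 take 25 → j++
[i=5,j=2] A[i]=27>B[j]=26 take 26 → j++
[i=5,j=3] A[i]=27<=B[j]=27 take 27 → i++
[i=6,j=3] A[i]=29>B[j]=27 take 27 → j++
[i=6,j=4] A[i]=29<=B[j]=33 take 29 → i++
[i=7,j=4] A[i]=37>B[j]=33 take 33 → j++
[i=7,j=5] B done, take A[i]=37 → i++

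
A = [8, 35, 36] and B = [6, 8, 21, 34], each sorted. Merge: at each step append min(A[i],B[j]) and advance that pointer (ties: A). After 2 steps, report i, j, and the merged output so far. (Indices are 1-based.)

i=2, j=2, merged so far=[6, 8]

i=1 j=1: A[i]=8>B[j]=6 take 6, j++
i=1 j=2: A[i]=8<=B[j]=8 take 8, i++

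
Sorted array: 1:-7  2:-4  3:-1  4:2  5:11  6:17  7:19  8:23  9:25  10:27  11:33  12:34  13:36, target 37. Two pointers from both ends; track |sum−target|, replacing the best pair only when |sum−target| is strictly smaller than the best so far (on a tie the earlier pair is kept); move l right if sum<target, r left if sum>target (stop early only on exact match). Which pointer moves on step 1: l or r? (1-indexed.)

[1,13] -7+36=29 d=8 * → l++

l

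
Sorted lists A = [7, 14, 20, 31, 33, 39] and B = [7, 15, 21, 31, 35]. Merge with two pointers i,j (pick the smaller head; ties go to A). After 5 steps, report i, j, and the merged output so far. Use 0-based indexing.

i=3, j=2, merged so far=[7, 7, 14, 15, 20]

[i=0,j=0] A[i]=7<=B[j]=7 take 7 → i++
[i=1,j=0] A[i]=14>B[j]=7 take 7 → j++
[i=1,j=1] A[i]=14<=B[j]=15 take 14 → i++
[i=2,j=1] A[i]=20>B[j]=15 take 15 → j++
[i=2,j=2] A[i]=20<=B[j]=21 take 20 → i++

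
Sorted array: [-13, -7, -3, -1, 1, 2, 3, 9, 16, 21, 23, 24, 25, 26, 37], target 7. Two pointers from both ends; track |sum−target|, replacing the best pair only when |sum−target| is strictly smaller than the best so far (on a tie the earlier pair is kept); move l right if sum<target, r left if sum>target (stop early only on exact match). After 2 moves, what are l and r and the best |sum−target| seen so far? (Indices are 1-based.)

l=1 r=15: -13+37=24 d=17 *, r--
l=1 r=14: -13+26=13 d=6 *, r--

l=1, r=13, best |Δ|=6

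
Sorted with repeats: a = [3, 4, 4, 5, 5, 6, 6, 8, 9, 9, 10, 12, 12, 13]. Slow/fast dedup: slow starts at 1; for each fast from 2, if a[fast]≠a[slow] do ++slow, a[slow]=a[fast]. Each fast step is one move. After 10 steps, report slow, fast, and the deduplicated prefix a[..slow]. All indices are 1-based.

slow=1 fast=2: a[fast]=4≠a[slow]=3 write a[2]=4, slow++,fast++
slow=2 fast=3: a[fast]=4=a[slow] dup, fast++
slow=2 fast=4: a[fast]=5≠a[slow]=4 write a[3]=5, slow++,fast++
slow=3 fast=5: a[fast]=5=a[slow] dup, fast++
slow=3 fast=6: a[fast]=6≠a[slow]=5 write a[4]=6, slow++,fast++
slow=4 fast=7: a[fast]=6=a[slow] dup, fast++
slow=4 fast=8: a[fast]=8≠a[slow]=6 write a[5]=8, slow++,fast++
slow=5 fast=9: a[fast]=9≠a[slow]=8 write a[6]=9, slow++,fast++
slow=6 fast=10: a[fast]=9=a[slow] dup, fast++
slow=6 fast=11: a[fast]=10≠a[slow]=9 write a[7]=10, slow++,fast++

slow=7, fast=12, prefix=[3, 4, 5, 6, 8, 9, 10]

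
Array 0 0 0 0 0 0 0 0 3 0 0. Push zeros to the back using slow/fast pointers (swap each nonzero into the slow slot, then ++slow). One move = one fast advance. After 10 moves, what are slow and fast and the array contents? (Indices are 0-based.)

slow=1, fast=10, a=[3, 0, 0, 0, 0, 0, 0, 0, 0, 0, 0]

(s=0,f=0) a[fast]=0 → fast++
(s=0,f=1) a[fast]=0 → fast++
(s=0,f=2) a[fast]=0 → fast++
(s=0,f=3) a[fast]=0 → fast++
(s=0,f=4) a[fast]=0 → fast++
(s=0,f=5) a[fast]=0 → fast++
(s=0,f=6) a[fast]=0 → fast++
(s=0,f=7) a[fast]=0 → fast++
(s=0,f=8) a[fast]=3≠0 swap→a[0]=3 → slow++,fast++
(s=1,f=9) a[fast]=0 → fast++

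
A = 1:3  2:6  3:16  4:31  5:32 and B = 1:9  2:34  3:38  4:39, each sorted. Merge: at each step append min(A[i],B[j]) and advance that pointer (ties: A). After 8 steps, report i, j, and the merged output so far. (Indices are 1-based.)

i=1 j=1: A[i]=3<=B[j]=9 take 3, i++
i=2 j=1: A[i]=6<=B[j]=9 take 6, i++
i=3 j=1: A[i]=16>B[j]=9 take 9, j++
i=3 j=2: A[i]=16<=B[j]=34 take 16, i++
i=4 j=2: A[i]=31<=B[j]=34 take 31, i++
i=5 j=2: A[i]=32<=B[j]=34 take 32, i++
i=6 j=2: A done, take B[j]=34, j++
i=6 j=3: A done, take B[j]=38, j++

i=6, j=4, merged so far=[3, 6, 9, 16, 31, 32, 34, 38]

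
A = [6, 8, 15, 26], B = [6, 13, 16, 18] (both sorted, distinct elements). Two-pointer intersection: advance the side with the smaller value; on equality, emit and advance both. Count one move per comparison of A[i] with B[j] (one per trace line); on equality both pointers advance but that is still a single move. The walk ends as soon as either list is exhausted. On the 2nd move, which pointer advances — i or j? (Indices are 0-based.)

i

i=0 j=0: 6==6 emit, i++,j++
i=1 j=1: 8<13, i++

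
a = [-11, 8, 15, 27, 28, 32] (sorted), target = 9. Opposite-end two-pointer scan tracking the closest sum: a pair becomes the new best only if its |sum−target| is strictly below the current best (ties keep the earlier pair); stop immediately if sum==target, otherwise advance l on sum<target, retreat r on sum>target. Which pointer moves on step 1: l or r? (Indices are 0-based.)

r

l=0 r=5: -11+32=21 d=12 *, r--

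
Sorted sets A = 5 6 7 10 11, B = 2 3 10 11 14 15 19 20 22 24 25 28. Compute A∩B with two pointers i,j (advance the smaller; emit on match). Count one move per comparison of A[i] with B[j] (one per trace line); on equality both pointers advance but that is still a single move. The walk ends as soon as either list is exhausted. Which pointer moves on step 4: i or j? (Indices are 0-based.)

[i=0,j=0] 5>2 → j++
[i=0,j=1] 5>3 → j++
[i=0,j=2] 5<10 → i++
[i=1,j=2] 6<10 → i++

i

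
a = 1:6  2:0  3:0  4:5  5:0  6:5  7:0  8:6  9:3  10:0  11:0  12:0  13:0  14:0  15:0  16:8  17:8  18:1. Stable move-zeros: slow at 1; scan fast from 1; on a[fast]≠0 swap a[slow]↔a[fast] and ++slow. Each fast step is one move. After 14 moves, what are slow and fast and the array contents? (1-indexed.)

slow=1 fast=1: a[fast]=6≠0 swap→a[1]=6, slow++,fast++
slow=2 fast=2: a[fast]=0, fast++
slow=2 fast=3: a[fast]=0, fast++
slow=2 fast=4: a[fast]=5≠0 swap→a[2]=5, slow++,fast++
slow=3 fast=5: a[fast]=0, fast++
slow=3 fast=6: a[fast]=5≠0 swap→a[3]=5, slow++,fast++
slow=4 fast=7: a[fast]=0, fast++
slow=4 fast=8: a[fast]=6≠0 swap→a[4]=6, slow++,fast++
slow=5 fast=9: a[fast]=3≠0 swap→a[5]=3, slow++,fast++
slow=6 fast=10: a[fast]=0, fast++
slow=6 fast=11: a[fast]=0, fast++
slow=6 fast=12: a[fast]=0, fast++
slow=6 fast=13: a[fast]=0, fast++
slow=6 fast=14: a[fast]=0, fast++

slow=6, fast=15, a=[6, 5, 5, 6, 3, 0, 0, 0, 0, 0, 0, 0, 0, 0, 0, 8, 8, 1]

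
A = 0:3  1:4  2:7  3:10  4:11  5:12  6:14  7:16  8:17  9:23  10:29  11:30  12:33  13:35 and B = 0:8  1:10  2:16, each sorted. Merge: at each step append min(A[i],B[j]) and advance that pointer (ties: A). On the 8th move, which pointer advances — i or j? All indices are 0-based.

i

i=0 j=0: A[i]=3<=B[j]=8 take 3, i++
i=1 j=0: A[i]=4<=B[j]=8 take 4, i++
i=2 j=0: A[i]=7<=B[j]=8 take 7, i++
i=3 j=0: A[i]=10>B[j]=8 take 8, j++
i=3 j=1: A[i]=10<=B[j]=10 take 10, i++
i=4 j=1: A[i]=11>B[j]=10 take 10, j++
i=4 j=2: A[i]=11<=B[j]=16 take 11, i++
i=5 j=2: A[i]=12<=B[j]=16 take 12, i++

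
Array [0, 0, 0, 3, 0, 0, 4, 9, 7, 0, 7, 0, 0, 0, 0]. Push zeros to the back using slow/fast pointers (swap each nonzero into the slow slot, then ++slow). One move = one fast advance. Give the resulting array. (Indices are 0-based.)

slow=0 fast=0: a[fast]=0, fast++
slow=0 fast=1: a[fast]=0, fast++
slow=0 fast=2: a[fast]=0, fast++
slow=0 fast=3: a[fast]=3≠0 swap→a[0]=3, slow++,fast++
slow=1 fast=4: a[fast]=0, fast++
slow=1 fast=5: a[fast]=0, fast++
slow=1 fast=6: a[fast]=4≠0 swap→a[1]=4, slow++,fast++
slow=2 fast=7: a[fast]=9≠0 swap→a[2]=9, slow++,fast++
slow=3 fast=8: a[fast]=7≠0 swap→a[3]=7, slow++,fast++
slow=4 fast=9: a[fast]=0, fast++
slow=4 fast=10: a[fast]=7≠0 swap→a[4]=7, slow++,fast++
slow=5 fast=11: a[fast]=0, fast++
slow=5 fast=12: a[fast]=0, fast++
slow=5 fast=13: a[fast]=0, fast++
slow=5 fast=14: a[fast]=0, fast++

[3, 4, 9, 7, 7, 0, 0, 0, 0, 0, 0, 0, 0, 0, 0]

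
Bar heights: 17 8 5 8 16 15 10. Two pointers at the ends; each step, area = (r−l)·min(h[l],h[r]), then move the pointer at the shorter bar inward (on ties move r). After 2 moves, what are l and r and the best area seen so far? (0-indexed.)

l=0 r=6: min(17,10)*6=60 best=60 *, r--
l=0 r=5: min(17,15)*5=75 best=75 *, r--

l=0, r=4, best area=75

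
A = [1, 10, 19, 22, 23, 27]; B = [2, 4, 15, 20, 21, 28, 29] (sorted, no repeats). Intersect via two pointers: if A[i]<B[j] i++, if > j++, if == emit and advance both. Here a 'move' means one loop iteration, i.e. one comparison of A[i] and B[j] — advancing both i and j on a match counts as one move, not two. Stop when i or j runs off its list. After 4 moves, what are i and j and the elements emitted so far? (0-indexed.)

[i=0,j=0] 1<2 → i++
[i=1,j=0] 10>2 → j++
[i=1,j=1] 10>4 → j++
[i=1,j=2] 10<15 → i++

i=2, j=2, emitted=[]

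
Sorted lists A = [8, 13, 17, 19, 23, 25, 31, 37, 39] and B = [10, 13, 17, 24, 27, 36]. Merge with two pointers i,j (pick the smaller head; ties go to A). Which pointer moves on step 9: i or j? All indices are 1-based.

j

[i=1,j=1] A[i]=8<=B[j]=10 take 8 → i++
[i=2,j=1] A[i]=13>B[j]=10 take 10 → j++
[i=2,j=2] A[i]=13<=B[j]=13 take 13 → i++
[i=3,j=2] A[i]=17>B[j]=13 take 13 → j++
[i=3,j=3] A[i]=17<=B[j]=17 take 17 → i++
[i=4,j=3] A[i]=19>B[j]=17 take 17 → j++
[i=4,j=4] A[i]=19<=B[j]=24 take 19 → i++
[i=5,j=4] A[i]=23<=B[j]=24 take 23 → i++
[i=6,j=4] A[i]=25>B[j]=24 take 24 → j++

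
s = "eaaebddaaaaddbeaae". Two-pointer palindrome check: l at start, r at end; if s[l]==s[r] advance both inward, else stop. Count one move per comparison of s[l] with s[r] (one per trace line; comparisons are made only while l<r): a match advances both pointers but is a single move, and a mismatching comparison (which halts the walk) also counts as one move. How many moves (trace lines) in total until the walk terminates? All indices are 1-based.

l=1 r=18: 'e'=='e', l++,r--
l=2 r=17: 'a'=='a', l++,r--
l=3 r=16: 'a'=='a', l++,r--
l=4 r=15: 'e'=='e', l++,r--
l=5 r=14: 'b'=='b', l++,r--
l=6 r=13: 'd'=='d', l++,r--
l=7 r=12: 'd'=='d', l++,r--
l=8 r=11: 'a'=='a', l++,r--
l=9 r=10: 'a'=='a', l++,r--

9 moves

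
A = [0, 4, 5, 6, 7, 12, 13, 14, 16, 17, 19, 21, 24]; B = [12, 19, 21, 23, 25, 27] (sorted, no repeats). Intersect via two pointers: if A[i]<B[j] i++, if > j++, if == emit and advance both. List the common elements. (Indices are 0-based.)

intersection = [12, 19, 21]

[i=0,j=0] 0<12 → i++
[i=1,j=0] 4<12 → i++
[i=2,j=0] 5<12 → i++
[i=3,j=0] 6<12 → i++
[i=4,j=0] 7<12 → i++
[i=5,j=0] 12==12 emit → i++,j++
[i=6,j=1] 13<19 → i++
[i=7,j=1] 14<19 → i++
[i=8,j=1] 16<19 → i++
[i=9,j=1] 17<19 → i++
[i=10,j=1] 19==19 emit → i++,j++
[i=11,j=2] 21==21 emit → i++,j++
[i=12,j=3] 24>23 → j++
[i=12,j=4] 24<25 → i++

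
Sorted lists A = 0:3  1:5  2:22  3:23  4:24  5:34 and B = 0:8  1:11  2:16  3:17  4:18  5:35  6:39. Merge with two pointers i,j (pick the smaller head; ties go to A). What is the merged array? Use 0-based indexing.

[3, 5, 8, 11, 16, 17, 18, 22, 23, 24, 34, 35, 39]

[i=0,j=0] A[i]=3<=B[j]=8 take 3 → i++
[i=1,j=0] A[i]=5<=B[j]=8 take 5 → i++
[i=2,j=0] A[i]=22>B[j]=8 take 8 → j++
[i=2,j=1] A[i]=22>B[j]=11 take 11 → j++
[i=2,j=2] A[i]=22>B[j]=16 take 16 → j++
[i=2,j=3] A[i]=22>B[j]=17 take 17 → j++
[i=2,j=4] A[i]=22>B[j]=18 take 18 → j++
[i=2,j=5] A[i]=22<=B[j]=35 take 22 → i++
[i=3,j=5] A[i]=23<=B[j]=35 take 23 → i++
[i=4,j=5] A[i]=24<=B[j]=35 take 24 → i++
[i=5,j=5] A[i]=34<=B[j]=35 take 34 → i++
[i=6,j=5] A done, take B[j]=35 → j++
[i=6,j=6] A done, take B[j]=39 → j++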